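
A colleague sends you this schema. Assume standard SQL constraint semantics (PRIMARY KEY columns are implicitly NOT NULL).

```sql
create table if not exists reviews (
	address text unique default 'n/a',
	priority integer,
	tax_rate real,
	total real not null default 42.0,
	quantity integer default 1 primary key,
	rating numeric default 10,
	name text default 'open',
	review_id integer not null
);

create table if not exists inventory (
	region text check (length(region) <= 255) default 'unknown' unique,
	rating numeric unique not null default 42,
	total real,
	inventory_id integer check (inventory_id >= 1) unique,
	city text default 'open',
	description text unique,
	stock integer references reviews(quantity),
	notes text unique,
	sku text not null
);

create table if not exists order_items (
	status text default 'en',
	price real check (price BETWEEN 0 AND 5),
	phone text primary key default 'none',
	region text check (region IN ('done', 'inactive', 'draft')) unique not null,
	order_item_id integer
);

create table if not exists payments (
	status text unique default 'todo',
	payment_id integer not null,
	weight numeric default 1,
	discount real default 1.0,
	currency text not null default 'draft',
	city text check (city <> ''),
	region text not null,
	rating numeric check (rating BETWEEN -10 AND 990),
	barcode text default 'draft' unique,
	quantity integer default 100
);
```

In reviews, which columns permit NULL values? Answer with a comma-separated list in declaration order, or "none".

- address: UNIQUE does not imply NOT NULL → nullable.
- priority: no NOT NULL constraint applies → nullable.
- tax_rate: no NOT NULL constraint applies → nullable.
- total: declared NOT NULL → not nullable.
- quantity: part of the PRIMARY KEY, which implies NOT NULL → not nullable.
- rating: DEFAULT only fills an omitted column; an explicit NULL is still allowed → nullable.
- name: DEFAULT only fills an omitted column; an explicit NULL is still allowed → nullable.
- review_id: declared NOT NULL → not nullable.

address, priority, tax_rate, rating, name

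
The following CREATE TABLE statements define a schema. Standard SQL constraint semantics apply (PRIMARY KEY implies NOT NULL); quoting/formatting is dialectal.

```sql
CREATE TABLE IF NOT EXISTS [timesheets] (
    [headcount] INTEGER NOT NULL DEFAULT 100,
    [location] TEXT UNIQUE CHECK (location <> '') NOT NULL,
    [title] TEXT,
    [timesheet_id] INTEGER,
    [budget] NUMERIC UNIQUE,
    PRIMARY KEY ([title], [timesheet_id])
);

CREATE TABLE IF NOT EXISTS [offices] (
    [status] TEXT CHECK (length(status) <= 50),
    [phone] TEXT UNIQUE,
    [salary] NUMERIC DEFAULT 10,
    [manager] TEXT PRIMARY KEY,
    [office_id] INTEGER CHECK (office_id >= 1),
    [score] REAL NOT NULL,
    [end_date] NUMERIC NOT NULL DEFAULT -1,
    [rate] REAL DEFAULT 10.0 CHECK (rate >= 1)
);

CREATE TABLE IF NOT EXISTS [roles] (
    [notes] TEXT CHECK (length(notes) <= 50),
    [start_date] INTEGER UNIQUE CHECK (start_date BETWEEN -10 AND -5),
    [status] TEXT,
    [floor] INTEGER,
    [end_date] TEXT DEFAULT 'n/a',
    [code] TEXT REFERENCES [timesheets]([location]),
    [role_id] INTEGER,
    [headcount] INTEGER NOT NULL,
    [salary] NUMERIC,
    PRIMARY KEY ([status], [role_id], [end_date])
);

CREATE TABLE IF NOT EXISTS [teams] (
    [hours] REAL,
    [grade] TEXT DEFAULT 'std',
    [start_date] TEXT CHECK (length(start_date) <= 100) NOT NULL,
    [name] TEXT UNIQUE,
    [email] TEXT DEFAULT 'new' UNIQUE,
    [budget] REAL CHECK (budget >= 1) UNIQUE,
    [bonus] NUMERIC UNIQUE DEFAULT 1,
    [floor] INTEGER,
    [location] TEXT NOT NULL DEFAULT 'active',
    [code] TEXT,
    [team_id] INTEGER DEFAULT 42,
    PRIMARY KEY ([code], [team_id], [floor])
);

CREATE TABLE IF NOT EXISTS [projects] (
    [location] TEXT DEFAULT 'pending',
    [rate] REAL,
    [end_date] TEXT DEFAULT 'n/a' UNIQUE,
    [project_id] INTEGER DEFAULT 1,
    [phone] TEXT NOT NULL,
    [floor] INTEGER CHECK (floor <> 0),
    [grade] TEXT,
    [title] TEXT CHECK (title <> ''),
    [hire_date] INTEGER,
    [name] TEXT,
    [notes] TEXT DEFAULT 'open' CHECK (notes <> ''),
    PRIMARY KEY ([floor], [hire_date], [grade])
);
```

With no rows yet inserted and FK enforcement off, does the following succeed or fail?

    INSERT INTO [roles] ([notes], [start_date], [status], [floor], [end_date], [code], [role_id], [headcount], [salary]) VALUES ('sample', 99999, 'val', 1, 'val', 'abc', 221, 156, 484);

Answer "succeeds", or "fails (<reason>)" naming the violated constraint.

fails (CHECK on start_date)

The value 99999 for start_date violates CHECK (start_date BETWEEN -10 AND -5).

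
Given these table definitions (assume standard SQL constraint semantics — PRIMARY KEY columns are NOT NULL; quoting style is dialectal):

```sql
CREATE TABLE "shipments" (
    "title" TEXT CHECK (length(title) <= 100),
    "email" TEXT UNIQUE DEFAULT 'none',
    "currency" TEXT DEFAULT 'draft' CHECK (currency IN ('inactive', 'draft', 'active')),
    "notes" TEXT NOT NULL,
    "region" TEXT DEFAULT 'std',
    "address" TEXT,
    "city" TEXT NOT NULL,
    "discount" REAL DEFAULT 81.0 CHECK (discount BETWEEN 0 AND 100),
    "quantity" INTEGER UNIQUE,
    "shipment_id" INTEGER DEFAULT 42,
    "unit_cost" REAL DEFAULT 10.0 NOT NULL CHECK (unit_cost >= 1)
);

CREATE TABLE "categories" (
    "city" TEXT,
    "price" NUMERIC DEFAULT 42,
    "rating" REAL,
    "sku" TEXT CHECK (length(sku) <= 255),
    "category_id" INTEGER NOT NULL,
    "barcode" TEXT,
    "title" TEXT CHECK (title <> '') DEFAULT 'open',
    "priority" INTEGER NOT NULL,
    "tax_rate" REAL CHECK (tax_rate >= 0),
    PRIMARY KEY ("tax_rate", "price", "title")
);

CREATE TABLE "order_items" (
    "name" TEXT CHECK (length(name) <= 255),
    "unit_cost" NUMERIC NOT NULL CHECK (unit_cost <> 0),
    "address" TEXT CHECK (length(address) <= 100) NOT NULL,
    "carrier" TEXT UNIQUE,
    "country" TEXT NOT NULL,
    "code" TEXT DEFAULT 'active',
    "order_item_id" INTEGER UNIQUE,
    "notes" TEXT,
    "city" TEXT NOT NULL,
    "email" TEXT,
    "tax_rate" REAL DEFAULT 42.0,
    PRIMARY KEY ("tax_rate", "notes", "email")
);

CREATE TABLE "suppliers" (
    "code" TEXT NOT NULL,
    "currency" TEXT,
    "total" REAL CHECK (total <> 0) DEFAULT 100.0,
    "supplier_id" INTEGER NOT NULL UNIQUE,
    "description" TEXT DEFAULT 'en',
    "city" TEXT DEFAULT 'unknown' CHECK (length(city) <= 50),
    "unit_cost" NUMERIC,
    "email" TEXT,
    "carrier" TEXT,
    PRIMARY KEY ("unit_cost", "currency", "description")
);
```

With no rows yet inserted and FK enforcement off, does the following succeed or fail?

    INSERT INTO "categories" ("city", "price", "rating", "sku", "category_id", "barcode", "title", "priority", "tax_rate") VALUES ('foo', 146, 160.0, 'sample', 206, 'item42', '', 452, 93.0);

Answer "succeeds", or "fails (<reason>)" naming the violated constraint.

The value '' for title violates CHECK (title <> '').

fails (CHECK on title)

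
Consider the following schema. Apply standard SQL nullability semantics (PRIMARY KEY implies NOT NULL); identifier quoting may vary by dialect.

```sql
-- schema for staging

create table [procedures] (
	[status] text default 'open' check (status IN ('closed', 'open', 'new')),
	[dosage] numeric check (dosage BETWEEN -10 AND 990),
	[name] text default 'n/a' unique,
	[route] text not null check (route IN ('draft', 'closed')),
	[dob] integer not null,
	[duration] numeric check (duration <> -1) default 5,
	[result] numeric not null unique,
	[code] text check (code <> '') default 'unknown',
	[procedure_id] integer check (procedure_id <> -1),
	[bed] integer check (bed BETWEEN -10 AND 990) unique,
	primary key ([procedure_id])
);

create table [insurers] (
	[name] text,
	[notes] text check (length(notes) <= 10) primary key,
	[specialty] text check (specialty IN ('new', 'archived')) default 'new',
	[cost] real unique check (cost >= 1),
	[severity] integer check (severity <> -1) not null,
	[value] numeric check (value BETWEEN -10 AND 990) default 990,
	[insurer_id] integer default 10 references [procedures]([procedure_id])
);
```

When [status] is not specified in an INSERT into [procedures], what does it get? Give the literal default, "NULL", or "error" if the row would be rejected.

'open'

status has an explicit DEFAULT 'open'.
When the column is omitted from an INSERT, that default is used.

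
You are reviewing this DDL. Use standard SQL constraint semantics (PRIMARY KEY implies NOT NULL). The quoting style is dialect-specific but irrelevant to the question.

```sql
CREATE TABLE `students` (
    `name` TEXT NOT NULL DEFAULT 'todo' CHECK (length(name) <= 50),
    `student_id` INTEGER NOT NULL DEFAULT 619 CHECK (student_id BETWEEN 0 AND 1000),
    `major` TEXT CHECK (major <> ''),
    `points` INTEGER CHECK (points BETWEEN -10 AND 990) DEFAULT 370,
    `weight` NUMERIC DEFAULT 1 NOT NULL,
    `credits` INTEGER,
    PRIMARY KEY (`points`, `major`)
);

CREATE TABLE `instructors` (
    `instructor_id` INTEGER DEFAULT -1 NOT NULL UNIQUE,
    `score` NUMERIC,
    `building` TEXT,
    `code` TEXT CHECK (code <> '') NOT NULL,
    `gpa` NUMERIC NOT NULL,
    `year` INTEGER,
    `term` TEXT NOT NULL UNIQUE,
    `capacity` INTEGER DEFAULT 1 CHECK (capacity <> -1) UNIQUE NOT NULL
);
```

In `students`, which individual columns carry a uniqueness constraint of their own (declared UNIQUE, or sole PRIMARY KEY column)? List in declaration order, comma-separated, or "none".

- name: no UNIQUE or single-column PK constraint.
- student_id: no UNIQUE or single-column PK constraint.
- major: part of a composite PRIMARY KEY — only the tuple is unique, not this column on its own.
- points: part of a composite PRIMARY KEY — only the tuple is unique, not this column on its own.
- weight: no UNIQUE or single-column PK constraint.
- credits: no UNIQUE or single-column PK constraint.

none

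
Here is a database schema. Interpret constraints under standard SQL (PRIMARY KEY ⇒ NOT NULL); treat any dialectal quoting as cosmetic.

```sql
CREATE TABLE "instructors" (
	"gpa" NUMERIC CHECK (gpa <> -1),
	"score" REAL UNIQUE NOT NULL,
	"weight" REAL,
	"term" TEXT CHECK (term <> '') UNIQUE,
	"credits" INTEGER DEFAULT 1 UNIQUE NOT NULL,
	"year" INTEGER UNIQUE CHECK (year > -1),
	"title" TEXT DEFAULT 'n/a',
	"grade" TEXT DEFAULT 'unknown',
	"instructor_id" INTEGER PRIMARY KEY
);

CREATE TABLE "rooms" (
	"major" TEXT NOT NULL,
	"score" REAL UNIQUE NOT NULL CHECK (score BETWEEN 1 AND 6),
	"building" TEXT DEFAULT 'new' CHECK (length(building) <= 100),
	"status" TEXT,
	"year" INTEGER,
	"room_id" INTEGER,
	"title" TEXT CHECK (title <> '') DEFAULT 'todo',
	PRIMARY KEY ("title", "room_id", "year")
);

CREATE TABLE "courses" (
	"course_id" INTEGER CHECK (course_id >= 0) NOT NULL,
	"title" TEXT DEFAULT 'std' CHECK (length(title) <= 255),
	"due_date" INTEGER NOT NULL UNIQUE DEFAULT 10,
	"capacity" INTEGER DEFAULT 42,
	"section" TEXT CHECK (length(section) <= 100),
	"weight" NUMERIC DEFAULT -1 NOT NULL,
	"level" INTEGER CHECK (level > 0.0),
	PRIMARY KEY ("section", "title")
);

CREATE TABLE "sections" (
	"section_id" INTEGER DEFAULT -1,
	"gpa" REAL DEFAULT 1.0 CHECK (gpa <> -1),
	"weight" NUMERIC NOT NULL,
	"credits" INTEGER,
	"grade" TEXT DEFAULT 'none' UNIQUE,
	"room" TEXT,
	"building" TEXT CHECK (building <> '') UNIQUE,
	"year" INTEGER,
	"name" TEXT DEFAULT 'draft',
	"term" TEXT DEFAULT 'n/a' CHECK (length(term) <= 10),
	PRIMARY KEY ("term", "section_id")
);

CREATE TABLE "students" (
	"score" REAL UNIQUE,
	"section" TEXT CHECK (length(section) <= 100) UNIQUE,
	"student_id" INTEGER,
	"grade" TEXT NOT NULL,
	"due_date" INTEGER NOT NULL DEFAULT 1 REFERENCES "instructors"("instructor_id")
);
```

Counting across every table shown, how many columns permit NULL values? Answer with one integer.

20

instructors: 6 nullable (gpa, weight, term, year, title, grade — PK (instructor_id) and explicit NOT NULL columns excluded).
rooms: 2 nullable (building, status — PK (title, room_id, year) and explicit NOT NULL columns excluded).
courses: 2 nullable (capacity, level — PK (section, title) and explicit NOT NULL columns excluded).
sections: 7 nullable (gpa, credits, grade, room, building, year, name — PK (term, section_id) and explicit NOT NULL columns excluded).
students: 3 nullable (score, section, student_id — PK none and explicit NOT NULL columns excluded).
Total: 6 + 2 + 2 + 7 + 3 = 20.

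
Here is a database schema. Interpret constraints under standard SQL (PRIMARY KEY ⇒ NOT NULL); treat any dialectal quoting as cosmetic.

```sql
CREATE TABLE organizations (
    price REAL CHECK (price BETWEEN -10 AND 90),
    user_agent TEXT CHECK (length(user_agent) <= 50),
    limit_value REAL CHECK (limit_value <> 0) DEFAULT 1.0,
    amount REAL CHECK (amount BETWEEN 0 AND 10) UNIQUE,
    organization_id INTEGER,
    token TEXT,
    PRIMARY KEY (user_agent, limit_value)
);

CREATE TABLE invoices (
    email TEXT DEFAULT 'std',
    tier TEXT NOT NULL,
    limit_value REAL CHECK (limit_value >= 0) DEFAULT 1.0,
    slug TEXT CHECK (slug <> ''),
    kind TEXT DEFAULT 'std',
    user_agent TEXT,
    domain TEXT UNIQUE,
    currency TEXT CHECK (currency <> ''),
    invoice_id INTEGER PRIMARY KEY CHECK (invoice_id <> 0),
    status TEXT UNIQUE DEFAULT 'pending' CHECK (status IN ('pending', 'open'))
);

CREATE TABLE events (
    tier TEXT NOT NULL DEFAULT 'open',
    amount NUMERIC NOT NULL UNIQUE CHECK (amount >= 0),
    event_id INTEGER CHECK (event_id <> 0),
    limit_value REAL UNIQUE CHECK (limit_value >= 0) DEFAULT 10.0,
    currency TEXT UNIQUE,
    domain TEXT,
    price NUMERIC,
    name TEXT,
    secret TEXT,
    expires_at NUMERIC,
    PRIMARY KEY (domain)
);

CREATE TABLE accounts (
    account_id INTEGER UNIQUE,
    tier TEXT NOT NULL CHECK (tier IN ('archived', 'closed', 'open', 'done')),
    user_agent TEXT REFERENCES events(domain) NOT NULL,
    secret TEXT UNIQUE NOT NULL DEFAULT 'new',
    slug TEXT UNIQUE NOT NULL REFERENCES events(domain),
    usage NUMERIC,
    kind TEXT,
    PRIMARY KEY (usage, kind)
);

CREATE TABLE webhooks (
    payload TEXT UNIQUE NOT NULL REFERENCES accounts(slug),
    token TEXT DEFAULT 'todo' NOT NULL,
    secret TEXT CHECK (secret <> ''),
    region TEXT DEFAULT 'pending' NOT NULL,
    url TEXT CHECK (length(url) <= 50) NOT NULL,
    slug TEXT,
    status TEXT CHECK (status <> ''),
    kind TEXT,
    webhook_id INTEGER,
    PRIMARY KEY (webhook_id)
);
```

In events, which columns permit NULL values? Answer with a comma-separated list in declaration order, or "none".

event_id, limit_value, currency, price, name, secret, expires_at

- tier: declared NOT NULL → not nullable.
- amount: declared NOT NULL → not nullable.
- event_id: CHECK does not forbid NULL (a CHECK constraint passes when its expression is NULL) → nullable.
- limit_value: CHECK does not forbid NULL (a CHECK constraint passes when its expression is NULL) → nullable.
- currency: UNIQUE does not imply NOT NULL → nullable.
- domain: part of the PRIMARY KEY, which implies NOT NULL → not nullable.
- price: no NOT NULL constraint applies → nullable.
- name: no NOT NULL constraint applies → nullable.
- secret: no NOT NULL constraint applies → nullable.
- expires_at: no NOT NULL constraint applies → nullable.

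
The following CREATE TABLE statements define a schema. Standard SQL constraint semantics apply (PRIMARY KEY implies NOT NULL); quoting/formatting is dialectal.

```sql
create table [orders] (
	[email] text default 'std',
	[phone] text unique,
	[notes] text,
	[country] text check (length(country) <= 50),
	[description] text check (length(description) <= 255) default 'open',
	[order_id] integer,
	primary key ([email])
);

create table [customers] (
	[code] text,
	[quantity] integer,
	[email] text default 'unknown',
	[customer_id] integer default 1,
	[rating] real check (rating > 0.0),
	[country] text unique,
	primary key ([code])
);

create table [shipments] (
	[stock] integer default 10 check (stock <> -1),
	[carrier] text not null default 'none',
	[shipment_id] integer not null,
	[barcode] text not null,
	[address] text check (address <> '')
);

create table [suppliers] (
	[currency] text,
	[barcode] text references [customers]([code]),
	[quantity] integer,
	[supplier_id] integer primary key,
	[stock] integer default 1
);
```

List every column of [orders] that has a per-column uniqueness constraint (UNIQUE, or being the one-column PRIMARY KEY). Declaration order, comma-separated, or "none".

email, phone

- email: single-column PRIMARY KEY → unique.
- phone: declared UNIQUE → unique.
- notes: no UNIQUE or single-column PK constraint.
- country: no UNIQUE or single-column PK constraint.
- description: no UNIQUE or single-column PK constraint.
- order_id: no UNIQUE or single-column PK constraint.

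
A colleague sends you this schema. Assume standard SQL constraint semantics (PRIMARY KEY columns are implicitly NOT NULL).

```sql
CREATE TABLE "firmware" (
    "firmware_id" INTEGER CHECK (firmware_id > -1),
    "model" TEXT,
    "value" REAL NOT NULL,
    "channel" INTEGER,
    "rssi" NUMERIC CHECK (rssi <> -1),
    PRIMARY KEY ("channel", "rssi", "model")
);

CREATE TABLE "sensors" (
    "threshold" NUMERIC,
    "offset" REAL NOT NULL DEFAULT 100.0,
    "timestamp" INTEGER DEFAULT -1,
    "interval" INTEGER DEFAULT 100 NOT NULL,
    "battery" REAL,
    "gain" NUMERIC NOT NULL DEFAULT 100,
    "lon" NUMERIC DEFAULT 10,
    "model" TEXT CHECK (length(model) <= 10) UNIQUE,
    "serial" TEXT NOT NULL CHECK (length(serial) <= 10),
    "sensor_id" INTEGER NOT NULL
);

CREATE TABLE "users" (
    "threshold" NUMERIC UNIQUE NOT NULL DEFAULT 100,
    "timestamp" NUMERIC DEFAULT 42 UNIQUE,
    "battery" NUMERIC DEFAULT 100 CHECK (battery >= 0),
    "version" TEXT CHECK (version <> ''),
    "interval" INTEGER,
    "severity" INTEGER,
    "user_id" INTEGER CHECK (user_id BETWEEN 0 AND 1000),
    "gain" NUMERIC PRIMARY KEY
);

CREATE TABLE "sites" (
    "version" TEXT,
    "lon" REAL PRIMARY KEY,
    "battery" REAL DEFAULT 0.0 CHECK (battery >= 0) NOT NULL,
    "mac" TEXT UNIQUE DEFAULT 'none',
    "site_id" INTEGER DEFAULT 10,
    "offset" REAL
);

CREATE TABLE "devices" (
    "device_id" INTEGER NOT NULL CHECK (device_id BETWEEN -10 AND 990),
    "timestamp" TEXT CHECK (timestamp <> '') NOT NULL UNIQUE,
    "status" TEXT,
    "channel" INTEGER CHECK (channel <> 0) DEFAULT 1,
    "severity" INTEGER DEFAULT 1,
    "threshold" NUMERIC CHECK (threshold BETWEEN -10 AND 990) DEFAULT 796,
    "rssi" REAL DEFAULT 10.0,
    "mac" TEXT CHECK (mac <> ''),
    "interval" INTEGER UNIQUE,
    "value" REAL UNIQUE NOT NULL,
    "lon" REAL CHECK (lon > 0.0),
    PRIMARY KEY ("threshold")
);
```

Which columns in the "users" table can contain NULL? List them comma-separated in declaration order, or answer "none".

- threshold: declared NOT NULL → not nullable.
- timestamp: UNIQUE does not imply NOT NULL → nullable.
- battery: CHECK does not forbid NULL (a CHECK constraint passes when its expression is NULL) → nullable.
- version: CHECK does not forbid NULL (a CHECK constraint passes when its expression is NULL) → nullable.
- interval: no NOT NULL constraint applies → nullable.
- severity: no NOT NULL constraint applies → nullable.
- user_id: CHECK does not forbid NULL (a CHECK constraint passes when its expression is NULL) → nullable.
- gain: part of the PRIMARY KEY, which implies NOT NULL → not nullable.

timestamp, battery, version, interval, severity, user_id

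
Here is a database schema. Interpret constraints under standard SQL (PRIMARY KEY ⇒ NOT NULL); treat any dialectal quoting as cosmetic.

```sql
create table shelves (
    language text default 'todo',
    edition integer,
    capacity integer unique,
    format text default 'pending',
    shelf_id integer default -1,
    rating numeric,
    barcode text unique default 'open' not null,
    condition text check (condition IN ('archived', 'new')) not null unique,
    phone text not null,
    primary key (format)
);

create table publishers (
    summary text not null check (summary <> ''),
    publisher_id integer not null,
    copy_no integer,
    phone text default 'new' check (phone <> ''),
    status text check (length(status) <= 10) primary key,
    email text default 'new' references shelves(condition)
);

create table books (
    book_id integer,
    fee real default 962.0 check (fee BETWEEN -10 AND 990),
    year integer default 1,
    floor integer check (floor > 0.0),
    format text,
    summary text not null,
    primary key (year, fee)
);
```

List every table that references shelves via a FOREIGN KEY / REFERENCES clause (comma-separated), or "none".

publishers

- publishers.email references shelves(condition).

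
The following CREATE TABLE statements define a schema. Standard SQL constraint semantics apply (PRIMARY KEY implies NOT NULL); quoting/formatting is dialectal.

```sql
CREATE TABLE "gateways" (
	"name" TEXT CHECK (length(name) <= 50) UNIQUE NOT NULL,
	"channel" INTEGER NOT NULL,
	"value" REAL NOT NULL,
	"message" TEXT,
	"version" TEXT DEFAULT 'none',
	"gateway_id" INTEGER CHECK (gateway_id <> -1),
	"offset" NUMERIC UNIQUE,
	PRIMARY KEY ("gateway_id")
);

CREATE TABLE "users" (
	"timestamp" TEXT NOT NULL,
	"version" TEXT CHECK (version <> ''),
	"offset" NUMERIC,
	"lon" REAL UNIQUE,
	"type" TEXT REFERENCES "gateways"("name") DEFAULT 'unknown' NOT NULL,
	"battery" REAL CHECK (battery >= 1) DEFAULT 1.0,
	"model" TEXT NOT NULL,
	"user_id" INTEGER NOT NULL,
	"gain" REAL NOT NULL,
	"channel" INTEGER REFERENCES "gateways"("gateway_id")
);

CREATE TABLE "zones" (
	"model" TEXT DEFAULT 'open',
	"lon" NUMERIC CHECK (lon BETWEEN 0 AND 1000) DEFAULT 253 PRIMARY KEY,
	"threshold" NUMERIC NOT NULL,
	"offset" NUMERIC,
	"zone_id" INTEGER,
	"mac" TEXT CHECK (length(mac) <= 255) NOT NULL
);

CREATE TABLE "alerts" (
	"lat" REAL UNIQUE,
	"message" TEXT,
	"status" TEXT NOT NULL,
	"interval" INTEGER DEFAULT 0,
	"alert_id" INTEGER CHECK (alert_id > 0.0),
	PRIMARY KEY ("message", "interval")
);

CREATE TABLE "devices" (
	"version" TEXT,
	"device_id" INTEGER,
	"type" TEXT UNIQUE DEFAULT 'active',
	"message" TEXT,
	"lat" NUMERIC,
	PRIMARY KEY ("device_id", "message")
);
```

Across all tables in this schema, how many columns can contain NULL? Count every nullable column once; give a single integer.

16

gateways: 3 nullable (message, version, offset — PK (gateway_id) and explicit NOT NULL columns excluded).
users: 5 nullable (version, offset, lon, battery, channel — PK none and explicit NOT NULL columns excluded).
zones: 3 nullable (model, offset, zone_id — PK (lon) and explicit NOT NULL columns excluded).
alerts: 2 nullable (lat, alert_id — PK (message, interval) and explicit NOT NULL columns excluded).
devices: 3 nullable (version, type, lat — PK (device_id, message) and explicit NOT NULL columns excluded).
Total: 3 + 5 + 3 + 2 + 3 = 16.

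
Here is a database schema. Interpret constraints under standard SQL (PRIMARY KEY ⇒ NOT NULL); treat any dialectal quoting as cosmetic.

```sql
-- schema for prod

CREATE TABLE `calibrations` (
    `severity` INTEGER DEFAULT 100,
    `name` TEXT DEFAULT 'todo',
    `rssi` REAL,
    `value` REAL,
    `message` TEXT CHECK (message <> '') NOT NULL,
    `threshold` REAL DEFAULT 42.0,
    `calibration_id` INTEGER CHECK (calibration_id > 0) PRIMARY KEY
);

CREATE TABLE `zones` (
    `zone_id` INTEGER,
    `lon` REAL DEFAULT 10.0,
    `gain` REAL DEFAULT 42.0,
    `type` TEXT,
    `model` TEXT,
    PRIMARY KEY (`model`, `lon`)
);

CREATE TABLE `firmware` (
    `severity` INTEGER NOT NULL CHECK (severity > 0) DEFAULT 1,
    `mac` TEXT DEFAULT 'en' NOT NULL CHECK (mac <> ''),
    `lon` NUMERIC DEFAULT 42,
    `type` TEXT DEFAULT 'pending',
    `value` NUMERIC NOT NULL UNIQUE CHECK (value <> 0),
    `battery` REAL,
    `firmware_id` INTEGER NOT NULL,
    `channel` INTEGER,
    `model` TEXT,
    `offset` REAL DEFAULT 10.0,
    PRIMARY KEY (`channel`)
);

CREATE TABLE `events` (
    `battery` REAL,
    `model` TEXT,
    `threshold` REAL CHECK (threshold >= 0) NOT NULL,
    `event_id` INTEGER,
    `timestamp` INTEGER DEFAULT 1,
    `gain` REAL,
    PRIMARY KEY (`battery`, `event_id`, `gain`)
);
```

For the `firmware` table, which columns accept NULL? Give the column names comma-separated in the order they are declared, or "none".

lon, type, battery, model, offset

- severity: declared NOT NULL → not nullable.
- mac: declared NOT NULL → not nullable.
- lon: DEFAULT only fills an omitted column; an explicit NULL is still allowed → nullable.
- type: DEFAULT only fills an omitted column; an explicit NULL is still allowed → nullable.
- value: declared NOT NULL → not nullable.
- battery: no NOT NULL constraint applies → nullable.
- firmware_id: declared NOT NULL → not nullable.
- channel: part of the PRIMARY KEY, which implies NOT NULL → not nullable.
- model: no NOT NULL constraint applies → nullable.
- offset: DEFAULT only fills an omitted column; an explicit NULL is still allowed → nullable.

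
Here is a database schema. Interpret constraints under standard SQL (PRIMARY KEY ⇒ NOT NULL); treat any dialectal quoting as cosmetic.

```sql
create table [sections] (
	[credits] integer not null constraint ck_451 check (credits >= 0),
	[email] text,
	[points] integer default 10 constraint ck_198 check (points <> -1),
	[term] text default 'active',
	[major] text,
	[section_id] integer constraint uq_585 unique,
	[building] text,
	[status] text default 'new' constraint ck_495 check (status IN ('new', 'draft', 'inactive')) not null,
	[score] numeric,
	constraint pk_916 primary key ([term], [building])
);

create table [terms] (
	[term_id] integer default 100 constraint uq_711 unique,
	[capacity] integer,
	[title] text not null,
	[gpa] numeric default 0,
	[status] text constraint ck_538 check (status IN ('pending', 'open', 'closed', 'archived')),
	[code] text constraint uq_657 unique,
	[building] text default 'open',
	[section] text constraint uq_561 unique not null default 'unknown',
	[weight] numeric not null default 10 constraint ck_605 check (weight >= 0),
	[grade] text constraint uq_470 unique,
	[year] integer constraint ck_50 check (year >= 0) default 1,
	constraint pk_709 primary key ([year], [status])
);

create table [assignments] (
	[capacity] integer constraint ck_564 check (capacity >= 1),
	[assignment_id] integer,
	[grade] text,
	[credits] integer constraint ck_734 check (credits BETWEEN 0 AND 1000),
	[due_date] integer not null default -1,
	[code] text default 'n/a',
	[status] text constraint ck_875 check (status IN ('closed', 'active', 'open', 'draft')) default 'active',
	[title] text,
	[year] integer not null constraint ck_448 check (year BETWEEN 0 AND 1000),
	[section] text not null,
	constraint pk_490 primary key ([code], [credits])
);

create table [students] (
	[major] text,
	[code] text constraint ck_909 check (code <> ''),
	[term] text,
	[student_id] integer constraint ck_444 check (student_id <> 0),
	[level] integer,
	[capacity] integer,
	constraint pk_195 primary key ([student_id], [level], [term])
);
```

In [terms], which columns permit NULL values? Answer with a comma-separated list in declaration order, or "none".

- term_id: UNIQUE does not imply NOT NULL → nullable.
- capacity: no NOT NULL constraint applies → nullable.
- title: declared NOT NULL → not nullable.
- gpa: DEFAULT only fills an omitted column; an explicit NULL is still allowed → nullable.
- status: part of the PRIMARY KEY, which implies NOT NULL → not nullable.
- code: UNIQUE does not imply NOT NULL → nullable.
- building: DEFAULT only fills an omitted column; an explicit NULL is still allowed → nullable.
- section: declared NOT NULL → not nullable.
- weight: declared NOT NULL → not nullable.
- grade: UNIQUE does not imply NOT NULL → nullable.
- year: part of the PRIMARY KEY, which implies NOT NULL → not nullable.

term_id, capacity, gpa, code, building, grade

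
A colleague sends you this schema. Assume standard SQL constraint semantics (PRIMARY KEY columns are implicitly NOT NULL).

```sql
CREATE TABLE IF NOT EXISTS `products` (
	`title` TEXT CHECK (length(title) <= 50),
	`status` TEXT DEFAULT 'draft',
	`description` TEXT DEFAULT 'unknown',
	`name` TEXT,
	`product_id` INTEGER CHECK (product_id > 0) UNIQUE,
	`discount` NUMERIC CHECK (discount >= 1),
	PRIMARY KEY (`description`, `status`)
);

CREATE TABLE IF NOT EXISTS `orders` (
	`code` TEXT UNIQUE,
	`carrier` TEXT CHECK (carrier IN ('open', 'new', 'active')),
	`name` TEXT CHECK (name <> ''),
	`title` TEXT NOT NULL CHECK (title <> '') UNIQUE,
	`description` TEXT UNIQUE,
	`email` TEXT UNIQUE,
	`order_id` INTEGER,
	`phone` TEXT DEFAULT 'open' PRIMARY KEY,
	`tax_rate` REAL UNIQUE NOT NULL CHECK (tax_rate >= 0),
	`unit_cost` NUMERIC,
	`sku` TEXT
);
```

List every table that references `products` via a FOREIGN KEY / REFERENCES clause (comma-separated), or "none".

No REFERENCES clause anywhere in the schema names products.

none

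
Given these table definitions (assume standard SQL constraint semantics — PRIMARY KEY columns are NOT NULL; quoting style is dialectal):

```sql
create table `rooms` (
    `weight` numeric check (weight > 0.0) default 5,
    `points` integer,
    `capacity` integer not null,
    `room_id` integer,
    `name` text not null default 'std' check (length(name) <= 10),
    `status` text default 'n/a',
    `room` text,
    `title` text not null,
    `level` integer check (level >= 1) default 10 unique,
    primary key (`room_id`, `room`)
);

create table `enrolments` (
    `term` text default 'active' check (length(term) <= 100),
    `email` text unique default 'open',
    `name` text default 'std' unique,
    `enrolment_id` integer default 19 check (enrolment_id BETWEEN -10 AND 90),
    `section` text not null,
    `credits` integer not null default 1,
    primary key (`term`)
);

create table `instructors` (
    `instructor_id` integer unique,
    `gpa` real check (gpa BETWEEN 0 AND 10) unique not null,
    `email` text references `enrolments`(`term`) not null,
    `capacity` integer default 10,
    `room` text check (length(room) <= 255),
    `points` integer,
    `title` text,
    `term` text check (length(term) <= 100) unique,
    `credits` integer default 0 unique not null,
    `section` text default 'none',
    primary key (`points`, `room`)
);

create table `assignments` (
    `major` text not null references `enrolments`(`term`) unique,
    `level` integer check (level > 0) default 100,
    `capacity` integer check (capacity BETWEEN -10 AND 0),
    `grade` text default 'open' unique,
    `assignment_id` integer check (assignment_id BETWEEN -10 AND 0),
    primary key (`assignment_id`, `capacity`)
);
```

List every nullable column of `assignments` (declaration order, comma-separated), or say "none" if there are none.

- major: declared NOT NULL → not nullable.
- level: CHECK does not forbid NULL (a CHECK constraint passes when its expression is NULL) → nullable.
- capacity: part of the PRIMARY KEY, which implies NOT NULL → not nullable.
- grade: UNIQUE does not imply NOT NULL → nullable.
- assignment_id: part of the PRIMARY KEY, which implies NOT NULL → not nullable.

level, grade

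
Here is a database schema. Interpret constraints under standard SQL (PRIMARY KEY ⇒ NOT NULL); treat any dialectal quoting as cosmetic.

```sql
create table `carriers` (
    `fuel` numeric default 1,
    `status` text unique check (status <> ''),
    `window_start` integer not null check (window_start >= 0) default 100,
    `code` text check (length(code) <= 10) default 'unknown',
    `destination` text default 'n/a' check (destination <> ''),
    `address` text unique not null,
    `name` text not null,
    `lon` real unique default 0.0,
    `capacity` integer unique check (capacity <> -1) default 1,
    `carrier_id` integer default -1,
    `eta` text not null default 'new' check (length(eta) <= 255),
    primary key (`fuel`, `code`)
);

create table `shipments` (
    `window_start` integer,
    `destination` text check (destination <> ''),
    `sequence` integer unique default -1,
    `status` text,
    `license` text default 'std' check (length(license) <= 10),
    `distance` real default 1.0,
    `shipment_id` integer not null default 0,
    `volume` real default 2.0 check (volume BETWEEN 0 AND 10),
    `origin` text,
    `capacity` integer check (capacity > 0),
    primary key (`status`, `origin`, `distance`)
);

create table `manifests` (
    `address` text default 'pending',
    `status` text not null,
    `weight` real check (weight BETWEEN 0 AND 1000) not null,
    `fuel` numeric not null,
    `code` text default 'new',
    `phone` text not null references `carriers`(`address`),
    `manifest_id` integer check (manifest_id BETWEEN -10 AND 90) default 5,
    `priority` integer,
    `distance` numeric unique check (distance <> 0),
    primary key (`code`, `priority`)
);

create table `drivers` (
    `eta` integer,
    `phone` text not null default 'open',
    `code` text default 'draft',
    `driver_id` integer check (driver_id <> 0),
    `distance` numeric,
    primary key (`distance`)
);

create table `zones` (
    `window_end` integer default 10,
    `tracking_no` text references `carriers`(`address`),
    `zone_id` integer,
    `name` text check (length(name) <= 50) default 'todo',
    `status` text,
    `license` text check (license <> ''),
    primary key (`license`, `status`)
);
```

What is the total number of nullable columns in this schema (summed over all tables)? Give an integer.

21

carriers: 5 nullable (status, destination, lon, capacity, carrier_id — PK (fuel, code) and explicit NOT NULL columns excluded).
shipments: 6 nullable (window_start, destination, sequence, license, volume, capacity — PK (status, origin, distance) and explicit NOT NULL columns excluded).
manifests: 3 nullable (address, manifest_id, distance — PK (code, priority) and explicit NOT NULL columns excluded).
drivers: 3 nullable (eta, code, driver_id — PK (distance) and explicit NOT NULL columns excluded).
zones: 4 nullable (window_end, tracking_no, zone_id, name — PK (license, status) and explicit NOT NULL columns excluded).
Total: 5 + 6 + 3 + 3 + 4 = 21.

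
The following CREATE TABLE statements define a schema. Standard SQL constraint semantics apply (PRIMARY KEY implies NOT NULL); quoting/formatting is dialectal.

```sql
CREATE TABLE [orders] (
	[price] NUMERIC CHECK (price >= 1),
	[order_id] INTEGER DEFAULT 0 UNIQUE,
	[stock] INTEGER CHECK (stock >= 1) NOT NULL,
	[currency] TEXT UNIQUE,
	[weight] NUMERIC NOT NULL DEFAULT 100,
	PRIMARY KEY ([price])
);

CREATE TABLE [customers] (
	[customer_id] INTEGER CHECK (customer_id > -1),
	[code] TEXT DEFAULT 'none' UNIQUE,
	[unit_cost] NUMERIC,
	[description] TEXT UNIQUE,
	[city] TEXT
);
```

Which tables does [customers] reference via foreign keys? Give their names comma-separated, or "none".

No column in customers has a REFERENCES clause.

none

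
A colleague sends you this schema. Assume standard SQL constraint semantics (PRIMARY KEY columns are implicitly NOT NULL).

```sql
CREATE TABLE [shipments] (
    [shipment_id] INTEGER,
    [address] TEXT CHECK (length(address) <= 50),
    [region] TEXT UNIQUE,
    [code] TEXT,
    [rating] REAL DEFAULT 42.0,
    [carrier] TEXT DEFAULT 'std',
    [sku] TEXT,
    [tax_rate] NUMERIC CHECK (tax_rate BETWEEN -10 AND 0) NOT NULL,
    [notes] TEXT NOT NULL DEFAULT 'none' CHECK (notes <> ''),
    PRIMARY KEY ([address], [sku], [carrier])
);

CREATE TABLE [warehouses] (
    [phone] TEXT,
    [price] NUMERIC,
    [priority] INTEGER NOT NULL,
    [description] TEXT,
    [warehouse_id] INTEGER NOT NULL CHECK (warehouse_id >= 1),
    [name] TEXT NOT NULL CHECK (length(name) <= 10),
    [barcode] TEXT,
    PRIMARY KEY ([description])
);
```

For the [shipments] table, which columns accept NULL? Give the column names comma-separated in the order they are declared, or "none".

- shipment_id: no NOT NULL constraint applies → nullable.
- address: part of the PRIMARY KEY, which implies NOT NULL → not nullable.
- region: UNIQUE does not imply NOT NULL → nullable.
- code: no NOT NULL constraint applies → nullable.
- rating: DEFAULT only fills an omitted column; an explicit NULL is still allowed → nullable.
- carrier: part of the PRIMARY KEY, which implies NOT NULL → not nullable.
- sku: part of the PRIMARY KEY, which implies NOT NULL → not nullable.
- tax_rate: declared NOT NULL → not nullable.
- notes: declared NOT NULL → not nullable.

shipment_id, region, code, rating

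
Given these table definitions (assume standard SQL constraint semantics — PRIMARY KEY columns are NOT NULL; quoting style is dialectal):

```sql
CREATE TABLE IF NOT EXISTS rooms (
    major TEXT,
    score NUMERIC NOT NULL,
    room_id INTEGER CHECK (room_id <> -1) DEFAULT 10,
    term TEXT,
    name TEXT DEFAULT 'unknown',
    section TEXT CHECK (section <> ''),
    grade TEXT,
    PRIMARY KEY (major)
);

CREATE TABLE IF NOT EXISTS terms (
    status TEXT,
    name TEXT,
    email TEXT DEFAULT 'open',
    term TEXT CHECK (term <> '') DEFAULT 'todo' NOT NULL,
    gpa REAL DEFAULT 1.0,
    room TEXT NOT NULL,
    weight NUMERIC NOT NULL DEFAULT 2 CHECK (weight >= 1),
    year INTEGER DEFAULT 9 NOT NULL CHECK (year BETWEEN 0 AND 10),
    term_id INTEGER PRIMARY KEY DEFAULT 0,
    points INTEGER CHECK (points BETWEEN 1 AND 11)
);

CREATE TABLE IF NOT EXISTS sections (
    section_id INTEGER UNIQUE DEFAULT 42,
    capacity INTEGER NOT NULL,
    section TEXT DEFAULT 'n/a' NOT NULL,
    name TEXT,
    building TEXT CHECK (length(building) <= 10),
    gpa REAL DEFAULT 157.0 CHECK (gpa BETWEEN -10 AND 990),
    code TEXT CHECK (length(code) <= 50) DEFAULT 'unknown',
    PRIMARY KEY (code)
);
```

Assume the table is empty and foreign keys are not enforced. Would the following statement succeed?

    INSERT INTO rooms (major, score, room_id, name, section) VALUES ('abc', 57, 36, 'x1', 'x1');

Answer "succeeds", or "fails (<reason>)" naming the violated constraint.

succeeds

NOT NULL columns: major is supplied; score is supplied.
CHECK constraints: 36 satisfies (room_id <> -1); 'x1' satisfies (section <> '').
No constraint is violated.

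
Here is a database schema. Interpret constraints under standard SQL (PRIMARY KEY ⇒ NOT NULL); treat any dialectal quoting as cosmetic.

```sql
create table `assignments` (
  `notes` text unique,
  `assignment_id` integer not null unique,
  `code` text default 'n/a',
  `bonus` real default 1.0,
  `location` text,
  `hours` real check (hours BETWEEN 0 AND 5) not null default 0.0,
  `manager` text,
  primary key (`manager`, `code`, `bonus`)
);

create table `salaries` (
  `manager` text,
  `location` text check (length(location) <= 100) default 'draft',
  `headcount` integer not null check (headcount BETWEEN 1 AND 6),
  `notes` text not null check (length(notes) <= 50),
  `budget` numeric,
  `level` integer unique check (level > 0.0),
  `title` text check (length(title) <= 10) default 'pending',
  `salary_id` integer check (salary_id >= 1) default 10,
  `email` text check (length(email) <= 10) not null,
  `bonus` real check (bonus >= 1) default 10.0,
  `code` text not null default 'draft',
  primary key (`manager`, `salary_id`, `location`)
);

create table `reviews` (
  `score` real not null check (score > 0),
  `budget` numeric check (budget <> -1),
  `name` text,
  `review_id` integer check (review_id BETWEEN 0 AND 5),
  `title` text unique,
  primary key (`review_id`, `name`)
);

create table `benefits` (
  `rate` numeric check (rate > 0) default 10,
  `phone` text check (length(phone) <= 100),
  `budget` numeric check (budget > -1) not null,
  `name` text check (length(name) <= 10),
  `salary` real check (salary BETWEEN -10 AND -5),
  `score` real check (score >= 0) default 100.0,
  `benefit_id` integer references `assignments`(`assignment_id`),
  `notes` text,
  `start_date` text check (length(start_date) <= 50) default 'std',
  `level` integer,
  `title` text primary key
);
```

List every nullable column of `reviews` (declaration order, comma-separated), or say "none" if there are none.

budget, title

- score: declared NOT NULL → not nullable.
- budget: CHECK does not forbid NULL (a CHECK constraint passes when its expression is NULL) → nullable.
- name: part of the PRIMARY KEY, which implies NOT NULL → not nullable.
- review_id: part of the PRIMARY KEY, which implies NOT NULL → not nullable.
- title: UNIQUE does not imply NOT NULL → nullable.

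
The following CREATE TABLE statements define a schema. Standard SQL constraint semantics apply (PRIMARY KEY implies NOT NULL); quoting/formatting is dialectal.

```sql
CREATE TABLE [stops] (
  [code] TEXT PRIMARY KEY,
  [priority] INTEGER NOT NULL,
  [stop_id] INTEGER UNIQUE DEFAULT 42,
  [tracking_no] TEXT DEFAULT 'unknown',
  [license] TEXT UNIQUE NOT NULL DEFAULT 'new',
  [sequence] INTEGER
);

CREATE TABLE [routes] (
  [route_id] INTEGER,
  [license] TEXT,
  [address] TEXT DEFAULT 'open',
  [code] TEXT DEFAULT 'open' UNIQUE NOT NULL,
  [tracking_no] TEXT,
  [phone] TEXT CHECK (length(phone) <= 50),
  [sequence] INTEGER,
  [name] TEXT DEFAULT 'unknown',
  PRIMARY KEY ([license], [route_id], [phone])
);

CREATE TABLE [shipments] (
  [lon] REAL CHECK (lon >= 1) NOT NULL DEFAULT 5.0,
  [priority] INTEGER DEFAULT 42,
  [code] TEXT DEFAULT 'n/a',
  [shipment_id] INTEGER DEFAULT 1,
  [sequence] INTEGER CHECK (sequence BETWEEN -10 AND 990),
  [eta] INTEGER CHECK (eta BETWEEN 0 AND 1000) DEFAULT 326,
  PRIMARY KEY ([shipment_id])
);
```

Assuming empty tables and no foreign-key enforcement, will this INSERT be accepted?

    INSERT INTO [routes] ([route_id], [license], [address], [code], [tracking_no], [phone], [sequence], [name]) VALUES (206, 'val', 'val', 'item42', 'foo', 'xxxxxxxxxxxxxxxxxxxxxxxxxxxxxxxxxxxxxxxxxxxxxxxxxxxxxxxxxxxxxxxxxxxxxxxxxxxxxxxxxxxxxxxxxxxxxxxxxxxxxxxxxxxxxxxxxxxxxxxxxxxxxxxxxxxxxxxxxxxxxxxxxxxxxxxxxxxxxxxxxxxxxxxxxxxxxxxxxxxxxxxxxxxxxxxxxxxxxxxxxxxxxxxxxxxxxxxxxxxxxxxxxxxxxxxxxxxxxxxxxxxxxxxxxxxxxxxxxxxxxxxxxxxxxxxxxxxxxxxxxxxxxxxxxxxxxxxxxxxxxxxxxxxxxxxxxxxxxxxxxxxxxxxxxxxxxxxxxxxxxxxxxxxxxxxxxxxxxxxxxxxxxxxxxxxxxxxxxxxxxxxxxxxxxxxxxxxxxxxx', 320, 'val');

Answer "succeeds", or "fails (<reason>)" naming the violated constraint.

fails (CHECK on phone)

The value 'xxxxxxxxxxxxxxxxxxxxxxxxxxxxxxxxxxxxxxxxxxxxxxxxxxxxxxxxxxxxxxxxxxxxxxxxxxxxxxxxxxxxxxxxxxxxxxxxxxxxxxxxxxxxxxxxxxxxxxxxxxxxxxxxxxxxxxxxxxxxxxxxxxxxxxxxxxxxxxxxxxxxxxxxxxxxxxxxxxxxxxxxxxxxxxxxxxxxxxxxxxxxxxxxxxxxxxxxxxxxxxxxxxxxxxxxxxxxxxxxxxxxxxxxxxxxxxxxxxxxxxxxxxxxxxxxxxxxxxxxxxxxxxxxxxxxxxxxxxxxxxxxxxxxxxxxxxxxxxxxxxxxxxxxxxxxxxxxxxxxxxxxxxxxxxxxxxxxxxxxxxxxxxxxxxxxxxxxxxxxxxxxxxxxxxxxxxxxxxxx' for phone violates CHECK (length(phone) <= 50).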